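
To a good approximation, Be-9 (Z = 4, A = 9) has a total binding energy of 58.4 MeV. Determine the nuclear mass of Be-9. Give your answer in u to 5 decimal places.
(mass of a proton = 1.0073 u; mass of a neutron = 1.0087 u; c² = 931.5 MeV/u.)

Mass defect = 58.4 MeV / (931.5 MeV/u) = 0.0626946 u
Constituent mass = 4(1.0073) + 5(1.0087) = 9.0727 u
Nuclear mass = 9.0727 − 0.0626946 = 9.0100054 u ≈ 9.01001 u (to 5 decimal places)

9.01001 u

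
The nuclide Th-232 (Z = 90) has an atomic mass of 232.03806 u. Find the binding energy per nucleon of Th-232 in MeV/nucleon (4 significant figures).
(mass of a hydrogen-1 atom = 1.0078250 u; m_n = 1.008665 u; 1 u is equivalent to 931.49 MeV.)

7.615 MeV/nucleon

With 90 protons and 142 neutrons (A = 232):
Σm = 90·m(¹H) + 142·m_n = 90.7042500 + 143.230430 = 233.9346800 u
The mass defect is 233.9346800 − 232.03806 = 1.8966200 u.
Binding energy = Δm·c² = 1.8966200 × 931.49 MeV/u = 1766.68 MeV
BE/A = 1766.68 MeV / 232 = 7.615 MeV/nucleon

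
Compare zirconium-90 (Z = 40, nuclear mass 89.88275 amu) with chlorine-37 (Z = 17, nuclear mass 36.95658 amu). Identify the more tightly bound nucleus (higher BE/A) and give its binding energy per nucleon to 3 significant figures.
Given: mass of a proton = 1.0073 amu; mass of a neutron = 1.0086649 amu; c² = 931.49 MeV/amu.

zirconium-90; 8.72 MeV/nucleon

zirconium-90: Σm = 40(1.0073) + 50(1.0086649) = 90.7252450 amu; Δm = 0.8424950 amu; E_B = 784.78 MeV; E_B/A = 8.720 MeV
chlorine-37: Σm = 17(1.0073) + 20(1.0086649) = 37.2973980 amu; Δm = 0.3408180 amu; E_B = 317.47 MeV; E_B/A = 8.580 MeV
zirconium-90 has the higher binding energy per nucleon, so it is the more tightly bound nucleus.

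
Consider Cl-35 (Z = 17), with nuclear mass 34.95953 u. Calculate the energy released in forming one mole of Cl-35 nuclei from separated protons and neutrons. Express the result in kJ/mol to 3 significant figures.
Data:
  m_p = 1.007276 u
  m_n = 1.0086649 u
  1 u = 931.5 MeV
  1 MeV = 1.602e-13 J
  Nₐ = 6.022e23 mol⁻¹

2.88e+10 kJ/mol

The nucleus contains 17 protons and 35 − 17 = 18 neutrons.
Σm = 17·m_p + 18·m_n = 17.123692 + 18.1559682 = 35.2796602 u
Mass defect Δm = 35.2796602 − 34.95953 = 0.3201302 u
Converting to energy: 0.3201302 u × 931.5 MeV/u = 298.201 MeV
Per nucleus in joules: 298.201 MeV × 1.602e-13 J/MeV = 4.7772e-11 J
Per mole: 4.7772e-11 J × 6.022e23 mol⁻¹ = 2.8768e+13 J/mol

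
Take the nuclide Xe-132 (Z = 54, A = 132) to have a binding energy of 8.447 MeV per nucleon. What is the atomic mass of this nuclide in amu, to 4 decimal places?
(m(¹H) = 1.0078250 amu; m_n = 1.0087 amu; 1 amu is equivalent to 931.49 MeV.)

131.9041 amu

Total binding energy = 132 × 8.447 = 1115.004 MeV
Mass defect = 1115.004 MeV / (931.49 MeV/amu) = 1.197011 amu
Constituent mass = 54(1.0078250) + 78(1.0087) = 133.1011500 amu
Atomic mass = 133.1011500 − 1.197011 = 131.9041390 amu ≈ 131.9041 amu (to 4 decimal places)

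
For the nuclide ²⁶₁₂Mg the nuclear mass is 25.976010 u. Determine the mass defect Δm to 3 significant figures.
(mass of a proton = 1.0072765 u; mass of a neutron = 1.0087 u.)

Σm = 12·m_p + 14·m_n = 12.0873180 + 14.1218 = 26.2091180 u
Δm = 26.2091180 − 25.976010 = 0.2331080 u

0.233 u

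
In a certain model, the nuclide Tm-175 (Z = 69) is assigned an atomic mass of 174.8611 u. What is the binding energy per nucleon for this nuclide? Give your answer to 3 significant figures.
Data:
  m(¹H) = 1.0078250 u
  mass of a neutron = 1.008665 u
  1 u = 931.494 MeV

Mass of separated nucleons = 69(1.0078250) + 106(1.008665) = 69.5399250 + 106.918490 = 176.4584150 u
Mass defect Δm = 176.4584150 − 174.8611 = 1.5973150 u
Converting to energy: 1.5973150 u × 931.494 MeV/u = 1487.89 MeV
Dividing by A = 175 gives 8.502 MeV per nucleon.

8.50 MeV/nucleon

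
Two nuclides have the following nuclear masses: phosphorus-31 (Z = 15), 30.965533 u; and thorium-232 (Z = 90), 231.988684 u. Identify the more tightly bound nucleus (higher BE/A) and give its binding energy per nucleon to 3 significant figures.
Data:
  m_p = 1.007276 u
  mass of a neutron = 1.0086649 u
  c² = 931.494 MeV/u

phosphorus-31: Σm = 15(1.007276) + 16(1.0086649) = 31.2477784 u; Δm = 0.2822454 u; E_B = 262.91 MeV; E_B/A = 8.481 MeV
thorium-232: Σm = 90(1.007276) + 142(1.0086649) = 233.8852558 u; Δm = 1.8965718 u; E_B = 1766.65 MeV; E_B/A = 7.6149 MeV
phosphorus-31 has the higher binding energy per nucleon, so it is the more tightly bound nucleus.

phosphorus-31; 8.48 MeV/nucleon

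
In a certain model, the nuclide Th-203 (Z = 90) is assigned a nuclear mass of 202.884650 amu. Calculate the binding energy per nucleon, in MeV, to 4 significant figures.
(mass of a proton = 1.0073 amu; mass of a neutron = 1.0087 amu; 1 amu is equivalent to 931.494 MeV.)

Z = 90, so N = A − Z = 203 − 90 = 113.
Total constituent mass: 90 × 1.0073 + 113 × 1.0087 = 204.6401 amu
Mass defect Δm = 204.6401 − 202.884650 = 1.755450 amu
E_B = 1.755450 × 931.494 = 1635.19 MeV
BE/A = 1635.19 MeV / 203 = 8.055 MeV/nucleon

8.055 MeV/nucleon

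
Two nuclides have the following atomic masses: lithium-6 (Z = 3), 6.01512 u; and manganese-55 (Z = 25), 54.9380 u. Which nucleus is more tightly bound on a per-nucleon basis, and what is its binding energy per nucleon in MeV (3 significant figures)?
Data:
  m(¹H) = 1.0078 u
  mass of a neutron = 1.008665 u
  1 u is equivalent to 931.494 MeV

manganese-55; 8.76 MeV/nucleon

lithium-6: Σm = 3(1.0078) + 3(1.008665) = 6.049395 u; Δm = 0.034275 u; E_B = 31.927 MeV; E_B/A = 5.321 MeV
manganese-55: Σm = 25(1.0078) + 30(1.008665) = 55.454950 u; Δm = 0.516950 u; E_B = 481.54 MeV; E_B/A = 8.755 MeV
manganese-55 has the higher binding energy per nucleon, so it is the more tightly bound nucleus.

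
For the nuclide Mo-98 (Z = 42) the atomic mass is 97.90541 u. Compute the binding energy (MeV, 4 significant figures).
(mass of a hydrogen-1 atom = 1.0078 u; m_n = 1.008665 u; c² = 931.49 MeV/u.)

Z = 42, so N = A − Z = 98 − 42 = 56.
Mass of separated nucleons = 42(1.0078) + 56(1.008665) = 42.3276 + 56.485240 = 98.812840 u
The mass defect is 98.812840 − 97.90541 = 0.907430 u.
Binding energy = Δm·c² = 0.907430 × 931.49 MeV/u = 845.262 MeV

845.3 MeV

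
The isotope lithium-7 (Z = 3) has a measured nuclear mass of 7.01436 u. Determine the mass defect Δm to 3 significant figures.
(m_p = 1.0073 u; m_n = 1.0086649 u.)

0.0422 u

Z = 3, so N = A − Z = 7 − 3 = 4.
Mass of separated nucleons = 3(1.0073) + 4(1.0086649) = 3.0219 + 4.0346596 = 7.0565596 u
The mass defect is 7.0565596 − 7.01436 = 0.0421996 u.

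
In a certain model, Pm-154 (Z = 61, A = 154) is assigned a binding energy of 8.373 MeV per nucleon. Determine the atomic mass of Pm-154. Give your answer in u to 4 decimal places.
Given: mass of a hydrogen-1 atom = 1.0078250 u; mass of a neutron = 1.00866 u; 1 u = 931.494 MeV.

Total binding energy = 154 × 8.373 = 1289.442 MeV
Mass defect = 1289.442 MeV / (931.494 MeV/u) = 1.384273 u
Constituent mass = 61(1.0078250) + 93(1.00866) = 155.2827050 u
Atomic mass = 155.2827050 − 1.384273 = 153.8984320 u ≈ 153.8984 u (to 4 decimal places)

153.8984 u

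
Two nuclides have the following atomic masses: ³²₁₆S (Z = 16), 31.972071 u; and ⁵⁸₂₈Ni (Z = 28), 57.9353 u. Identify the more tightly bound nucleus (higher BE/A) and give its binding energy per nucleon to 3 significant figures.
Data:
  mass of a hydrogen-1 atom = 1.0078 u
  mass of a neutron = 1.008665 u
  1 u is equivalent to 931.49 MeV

³²₁₆S: Σm = 16(1.0078) + 16(1.008665) = 32.263440 u; Δm = 0.291369 u; E_B = 271.407 MeV; E_B/A = 8.481 MeV
⁵⁸₂₈Ni: Σm = 28(1.0078) + 30(1.008665) = 58.478350 u; Δm = 0.543050 u; E_B = 505.846 MeV; E_B/A = 8.721 MeV
⁵⁸₂₈Ni has the higher binding energy per nucleon, so it is the more tightly bound nucleus.

⁵⁸₂₈Ni; 8.72 MeV/nucleon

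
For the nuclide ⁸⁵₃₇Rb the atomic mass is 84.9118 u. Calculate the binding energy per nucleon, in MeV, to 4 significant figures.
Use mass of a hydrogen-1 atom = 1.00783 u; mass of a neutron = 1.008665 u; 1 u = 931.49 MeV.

Total constituent mass: 37 × 1.00783 + 48 × 1.008665 = 85.705630 u
The mass defect is 85.705630 − 84.9118 = 0.793830 u.
Converting to energy: 0.793830 u × 931.49 MeV/u = 739.445 MeV
Dividing by A = 85 gives 8.699 MeV per nucleon.

8.699 MeV/nucleon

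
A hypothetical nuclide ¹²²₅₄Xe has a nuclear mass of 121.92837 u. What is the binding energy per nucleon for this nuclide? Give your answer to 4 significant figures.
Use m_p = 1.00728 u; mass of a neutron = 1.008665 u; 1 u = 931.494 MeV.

The nucleus contains 54 protons and 122 − 54 = 68 neutrons.
Σm = 54·m_p + 68·m_n = 54.39312 + 68.589220 = 122.982340 u
Δm = 122.982340 − 121.92837 = 1.053970 u
Converting to energy: 1.053970 u × 931.494 MeV/u = 981.767 MeV
Dividing by A = 122 gives 8.047 MeV per nucleon.

8.047 MeV/nucleon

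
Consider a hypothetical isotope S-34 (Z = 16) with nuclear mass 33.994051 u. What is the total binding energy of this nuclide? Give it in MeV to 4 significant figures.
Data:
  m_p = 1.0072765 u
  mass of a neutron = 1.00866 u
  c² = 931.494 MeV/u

259.2 MeV

Z = 16, so N = A − Z = 34 − 16 = 18.
Mass of separated nucleons = 16(1.0072765) + 18(1.00866) = 16.1164240 + 18.15588 = 34.2723040 u
Δm = 34.2723040 − 33.994051 = 0.2782530 u
Converting to energy: 0.2782530 u × 931.494 MeV/u = 259.191 MeV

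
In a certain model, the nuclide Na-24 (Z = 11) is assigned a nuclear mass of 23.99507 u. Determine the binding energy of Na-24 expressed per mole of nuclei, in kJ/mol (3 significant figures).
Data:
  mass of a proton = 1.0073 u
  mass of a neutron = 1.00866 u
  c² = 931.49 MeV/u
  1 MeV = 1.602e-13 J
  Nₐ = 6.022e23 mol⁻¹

1.78e+10 kJ/mol

The nucleus contains 11 protons and 24 − 11 = 13 neutrons.
Σm = 11·m_p + 13·m_n = 11.0803 + 13.11258 = 24.19288 u
Mass defect Δm = 24.19288 − 23.99507 = 0.19781 u
Binding energy = Δm·c² = 0.19781 × 931.49 MeV/u = 184.258 MeV
Per nucleus in joules: 184.258 MeV × 1.602e-13 J/MeV = 2.9518e-11 J
Per mole: 2.9518e-11 J × 6.022e23 mol⁻¹ = 1.7776e+13 J/mol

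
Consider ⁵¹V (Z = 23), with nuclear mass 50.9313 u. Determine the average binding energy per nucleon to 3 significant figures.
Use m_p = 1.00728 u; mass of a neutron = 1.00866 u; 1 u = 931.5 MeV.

Z = 23, so N = A − Z = 51 − 23 = 28.
Σm = 23·m_p + 28·m_n = 23.16744 + 28.24248 = 51.40992 u
The mass defect is 51.40992 − 50.9313 = 0.47862 u.
Converting to energy: 0.47862 u × 931.5 MeV/u = 445.835 MeV
Dividing by A = 51 gives 8.742 MeV per nucleon.

8.74 MeV/nucleon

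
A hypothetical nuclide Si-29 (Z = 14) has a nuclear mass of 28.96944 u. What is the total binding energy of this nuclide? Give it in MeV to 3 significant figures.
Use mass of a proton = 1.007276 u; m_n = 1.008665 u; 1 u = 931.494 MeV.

244 MeV

Z = 14, so N = A − Z = 29 − 14 = 15.
Σm = 14·m_p + 15·m_n = 14.101864 + 15.129975 = 29.231839 u
Mass defect Δm = 29.231839 − 28.96944 = 0.262399 u
E_B = 0.262399 × 931.494 = 244.423 MeV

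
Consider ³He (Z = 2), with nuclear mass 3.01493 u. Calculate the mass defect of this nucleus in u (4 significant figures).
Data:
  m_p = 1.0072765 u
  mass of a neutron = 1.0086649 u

0.008288 u

The nucleus contains 2 protons and 3 − 2 = 1 neutrons.
Mass of separated nucleons = 2(1.0072765) + 1(1.0086649) = 2.0145530 + 1.0086649 = 3.0232179 u
The mass defect is 3.0232179 − 3.01493 = 0.0082879 u.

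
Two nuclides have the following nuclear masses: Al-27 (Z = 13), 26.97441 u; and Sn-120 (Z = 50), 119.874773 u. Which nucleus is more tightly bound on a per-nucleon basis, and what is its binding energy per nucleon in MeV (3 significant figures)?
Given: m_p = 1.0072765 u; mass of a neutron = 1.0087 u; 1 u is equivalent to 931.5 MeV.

Sn-120; 8.52 MeV/nucleon

Al-27: Σm = 13(1.0072765) + 14(1.0087) = 27.2163945 u; Δm = 0.2419845 u; E_B = 225.409 MeV; E_B/A = 8.348 MeV
Sn-120: Σm = 50(1.0072765) + 70(1.0087) = 120.9728250 u; Δm = 1.0980520 u; E_B = 1022.84 MeV; E_B/A = 8.524 MeV
Sn-120 has the higher binding energy per nucleon, so it is the more tightly bound nucleus.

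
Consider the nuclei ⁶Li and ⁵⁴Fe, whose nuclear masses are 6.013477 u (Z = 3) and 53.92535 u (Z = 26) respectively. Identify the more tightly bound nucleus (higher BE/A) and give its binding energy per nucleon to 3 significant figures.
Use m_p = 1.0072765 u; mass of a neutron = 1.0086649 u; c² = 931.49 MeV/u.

⁶Li: Σm = 3(1.0072765) + 3(1.0086649) = 6.0478242 u; Δm = 0.0343472 u; E_B = 31.994 MeV; E_B/A = 5.332 MeV
⁵⁴Fe: Σm = 26(1.0072765) + 28(1.0086649) = 54.4318062 u; Δm = 0.5064562 u; E_B = 471.76 MeV; E_B/A = 8.736 MeV
⁵⁴Fe has the higher binding energy per nucleon, so it is the more tightly bound nucleus.

⁵⁴Fe; 8.74 MeV/nucleon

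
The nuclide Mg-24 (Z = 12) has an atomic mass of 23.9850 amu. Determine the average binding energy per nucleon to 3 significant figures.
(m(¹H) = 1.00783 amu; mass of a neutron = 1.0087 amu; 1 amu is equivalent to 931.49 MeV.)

8.28 MeV/nucleon

With 12 protons and 12 neutrons (A = 24):
Σm = 12·m(¹H) + 12·m_n = 12.09396 + 12.1044 = 24.19836 amu
Mass defect Δm = 24.19836 − 23.9850 = 0.21336 amu
E_B = 0.21336 × 931.49 = 198.743 MeV
Dividing by A = 24 gives 8.281 MeV per nucleon.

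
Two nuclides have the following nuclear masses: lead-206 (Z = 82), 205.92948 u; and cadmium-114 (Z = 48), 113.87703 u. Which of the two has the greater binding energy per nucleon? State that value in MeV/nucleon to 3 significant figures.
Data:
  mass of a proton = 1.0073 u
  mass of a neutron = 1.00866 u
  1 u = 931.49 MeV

cadmium-114; 8.54 MeV/nucleon

lead-206: Σm = 82(1.0073) + 124(1.00866) = 207.67244 u; Δm = 1.74296 u; E_B = 1623.5 MeV; E_B/A = 7.881 MeV
cadmium-114: Σm = 48(1.0073) + 66(1.00866) = 114.92196 u; Δm = 1.04493 u; E_B = 973.34 MeV; E_B/A = 8.538 MeV
cadmium-114 has the higher binding energy per nucleon, so it is the more tightly bound nucleus.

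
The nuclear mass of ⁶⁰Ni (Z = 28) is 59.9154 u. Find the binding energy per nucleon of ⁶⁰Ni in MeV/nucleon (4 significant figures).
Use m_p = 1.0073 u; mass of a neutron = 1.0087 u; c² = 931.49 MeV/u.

With 28 protons and 32 neutrons (A = 60):
Σm = 28·m_p + 32·m_n = 28.2044 + 32.2784 = 60.4828 u
The mass defect is 60.4828 − 59.9154 = 0.5674 u.
Converting to energy: 0.5674 u × 931.49 MeV/u = 528.527 MeV
Per nucleon: 528.527 / 60 = 8.809 MeV

8.809 MeV/nucleon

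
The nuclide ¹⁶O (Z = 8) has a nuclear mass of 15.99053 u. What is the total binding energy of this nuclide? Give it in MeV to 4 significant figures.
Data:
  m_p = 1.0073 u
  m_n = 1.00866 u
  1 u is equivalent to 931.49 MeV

Z = 8, so N = A − Z = 16 − 8 = 8.
Σm = 8·m_p + 8·m_n = 8.0584 + 8.06928 = 16.12768 u
Mass defect Δm = 16.12768 − 15.99053 = 0.13715 u
Binding energy = Δm·c² = 0.13715 × 931.49 MeV/u = 127.754 MeV

127.8 MeV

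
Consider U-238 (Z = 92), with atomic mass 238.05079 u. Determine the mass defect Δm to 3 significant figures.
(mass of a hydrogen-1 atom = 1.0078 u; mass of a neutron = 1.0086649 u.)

1.93 u

With 92 protons and 146 neutrons (A = 238):
Total constituent mass: 92 × 1.0078 + 146 × 1.0086649 = 239.9826754 u
Δm = 239.9826754 − 238.05079 = 1.9318854 u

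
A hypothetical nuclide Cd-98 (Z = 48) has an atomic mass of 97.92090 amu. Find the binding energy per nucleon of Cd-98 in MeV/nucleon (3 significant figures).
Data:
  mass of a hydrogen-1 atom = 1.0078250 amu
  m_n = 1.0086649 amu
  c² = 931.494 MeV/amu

The nucleus contains 48 protons and 98 − 48 = 50 neutrons.
Mass of separated nucleons = 48(1.0078250) + 50(1.0086649) = 48.3756000 + 50.4332450 = 98.8088450 amu
The mass defect is 98.8088450 − 97.92090 = 0.8879450 amu.
Binding energy = Δm·c² = 0.8879450 × 931.494 MeV/amu = 827.115 MeV
Per nucleon: 827.115 / 98 = 8.440 MeV

8.44 MeV/nucleon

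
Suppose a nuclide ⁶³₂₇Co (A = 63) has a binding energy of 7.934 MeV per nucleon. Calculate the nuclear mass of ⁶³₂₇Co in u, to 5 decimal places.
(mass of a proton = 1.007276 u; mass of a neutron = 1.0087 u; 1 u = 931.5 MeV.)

62.97305 u

Total binding energy = 63 × 7.934 = 499.842 MeV
Mass defect = 499.842 MeV / (931.5 MeV/u) = 0.5365990 u
Constituent mass = 27(1.007276) + 36(1.0087) = 63.509652 u
Nuclear mass = 63.509652 − 0.5365990 = 62.9730530 u ≈ 62.97305 u (to 5 decimal places)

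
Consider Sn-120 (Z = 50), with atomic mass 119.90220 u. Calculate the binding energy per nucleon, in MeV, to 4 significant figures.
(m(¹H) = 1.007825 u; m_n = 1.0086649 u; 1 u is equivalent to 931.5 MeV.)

Σm = 50·m(¹H) + 70·m_n = 50.391250 + 70.6065430 = 120.9977930 u
Mass defect Δm = 120.9977930 − 119.90220 = 1.0955930 u
Converting to energy: 1.0955930 u × 931.5 MeV/u = 1020.54 MeV
Per nucleon: 1020.54 / 120 = 8.505 MeV

8.505 MeV/nucleon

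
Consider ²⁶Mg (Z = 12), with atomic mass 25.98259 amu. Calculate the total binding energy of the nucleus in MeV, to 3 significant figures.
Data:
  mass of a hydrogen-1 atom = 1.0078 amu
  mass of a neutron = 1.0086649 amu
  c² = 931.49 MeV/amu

216 MeV

Σm = 12·m(¹H) + 14·m_n = 12.0936 + 14.1213086 = 26.2149086 amu
Mass defect Δm = 26.2149086 − 25.98259 = 0.2323186 amu
Converting to energy: 0.2323186 amu × 931.49 MeV/amu = 216.402 MeV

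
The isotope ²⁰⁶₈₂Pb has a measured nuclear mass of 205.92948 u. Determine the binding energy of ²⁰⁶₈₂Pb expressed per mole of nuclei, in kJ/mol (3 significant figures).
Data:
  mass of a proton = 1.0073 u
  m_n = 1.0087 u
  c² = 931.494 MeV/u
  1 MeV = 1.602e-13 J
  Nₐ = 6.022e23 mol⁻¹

1.57e+11 kJ/mol

With 82 protons and 124 neutrons (A = 206):
Σm = 82·m_p + 124·m_n = 82.5986 + 125.0788 = 207.6774 u
Δm = 207.6774 − 205.92948 = 1.74792 u
E_B = 1.74792 × 931.494 = 1628.18 MeV
Per nucleus in joules: 1628.18 MeV × 1.602e-13 J/MeV = 2.6083e-10 J
Per mole: 2.6083e-10 J × 6.022e23 mol⁻¹ = 1.5707e+14 J/mol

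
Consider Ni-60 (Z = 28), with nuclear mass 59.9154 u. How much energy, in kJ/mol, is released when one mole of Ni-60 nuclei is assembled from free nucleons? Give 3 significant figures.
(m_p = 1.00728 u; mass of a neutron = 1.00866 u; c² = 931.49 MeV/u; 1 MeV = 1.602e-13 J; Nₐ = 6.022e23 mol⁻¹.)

5.08e+10 kJ/mol

With 28 protons and 32 neutrons (A = 60):
Mass of separated nucleons = 28(1.00728) + 32(1.00866) = 28.20384 + 32.27712 = 60.48096 u
Δm = 60.48096 − 59.9154 = 0.56556 u
Binding energy = Δm·c² = 0.56556 × 931.49 MeV/u = 526.813 MeV
Per nucleus in joules: 526.813 MeV × 1.602e-13 J/MeV = 8.4395e-11 J
Per mole: 8.4395e-11 J × 6.022e23 mol⁻¹ = 5.0823e+13 J/mol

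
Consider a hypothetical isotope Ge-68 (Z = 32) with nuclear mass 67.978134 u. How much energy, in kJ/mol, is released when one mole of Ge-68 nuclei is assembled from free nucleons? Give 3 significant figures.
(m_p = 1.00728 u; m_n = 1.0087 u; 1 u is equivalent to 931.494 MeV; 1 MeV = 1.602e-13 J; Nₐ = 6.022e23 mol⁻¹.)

Mass of separated nucleons = 32(1.00728) + 36(1.0087) = 32.23296 + 36.3132 = 68.54616 u
The mass defect is 68.54616 − 67.978134 = 0.568026 u.
Converting to energy: 0.568026 u × 931.494 MeV/u = 529.113 MeV
Per nucleus in joules: 529.113 MeV × 1.602e-13 J/MeV = 8.4764e-11 J
Per mole: 8.4764e-11 J × 6.022e23 mol⁻¹ = 5.1045e+13 J/mol

5.10e+10 kJ/mol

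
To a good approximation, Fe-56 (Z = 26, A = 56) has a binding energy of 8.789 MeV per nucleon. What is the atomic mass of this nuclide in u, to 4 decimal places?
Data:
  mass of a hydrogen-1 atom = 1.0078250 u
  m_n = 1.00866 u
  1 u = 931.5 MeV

55.9349 u

Total binding energy = 56 × 8.789 = 492.184 MeV
Mass defect = 492.184 MeV / (931.5 MeV/u) = 0.528378 u
Constituent mass = 26(1.0078250) + 30(1.00866) = 56.4632500 u
Atomic mass = 56.4632500 − 0.528378 = 55.9348720 u ≈ 55.9349 u (to 4 decimal places)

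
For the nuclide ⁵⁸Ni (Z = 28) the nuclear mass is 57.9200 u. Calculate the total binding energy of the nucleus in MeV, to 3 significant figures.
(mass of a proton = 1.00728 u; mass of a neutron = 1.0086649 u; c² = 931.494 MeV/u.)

507 MeV

With 28 protons and 30 neutrons (A = 58):
Mass of separated nucleons = 28(1.00728) + 30(1.0086649) = 28.20384 + 30.2599470 = 58.4637870 u
The mass defect is 58.4637870 − 57.9200 = 0.5437870 u.
Binding energy = Δm·c² = 0.5437870 × 931.494 MeV/u = 506.534 MeV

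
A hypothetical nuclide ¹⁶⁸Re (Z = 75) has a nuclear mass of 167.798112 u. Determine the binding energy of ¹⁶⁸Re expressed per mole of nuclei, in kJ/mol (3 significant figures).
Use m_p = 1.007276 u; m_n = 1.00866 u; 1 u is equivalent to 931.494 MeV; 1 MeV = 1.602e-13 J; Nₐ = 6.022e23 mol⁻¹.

1.40e+11 kJ/mol

Σm = 75·m_p + 93·m_n = 75.545700 + 93.80538 = 169.351080 u
Mass defect Δm = 169.351080 − 167.798112 = 1.552968 u
E_B = 1.552968 × 931.494 = 1446.58 MeV
Per nucleus in joules: 1446.58 MeV × 1.602e-13 J/MeV = 2.3174e-10 J
Per mole: 2.3174e-10 J × 6.022e23 mol⁻¹ = 1.3955e+14 J/mol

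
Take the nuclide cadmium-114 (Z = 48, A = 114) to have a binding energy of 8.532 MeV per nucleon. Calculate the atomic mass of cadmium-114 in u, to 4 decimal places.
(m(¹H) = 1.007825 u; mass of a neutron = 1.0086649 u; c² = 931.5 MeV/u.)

113.9033 u

Total binding energy = 114 × 8.532 = 972.648 MeV
Mass defect = 972.648 MeV / (931.5 MeV/u) = 1.044174 u
Constituent mass = 48(1.007825) + 66(1.0086649) = 114.9474834 u
Atomic mass = 114.9474834 − 1.044174 = 113.9033094 u ≈ 113.9033 u (to 4 decimal places)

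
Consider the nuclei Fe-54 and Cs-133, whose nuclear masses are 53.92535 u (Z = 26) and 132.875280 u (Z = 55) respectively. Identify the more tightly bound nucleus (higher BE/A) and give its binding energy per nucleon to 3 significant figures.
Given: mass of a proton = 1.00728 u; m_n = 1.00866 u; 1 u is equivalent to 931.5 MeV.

Fe-54: Σm = 26(1.00728) + 28(1.00866) = 54.43176 u; Δm = 0.50641 u; E_B = 471.72 MeV; E_B/A = 8.736 MeV
Cs-133: Σm = 55(1.00728) + 78(1.00866) = 134.07588 u; Δm = 1.200600 u; E_B = 1118.4 MeV; E_B/A = 8.409 MeV
Fe-54 has the higher binding energy per nucleon, so it is the more tightly bound nucleus.

Fe-54; 8.74 MeV/nucleon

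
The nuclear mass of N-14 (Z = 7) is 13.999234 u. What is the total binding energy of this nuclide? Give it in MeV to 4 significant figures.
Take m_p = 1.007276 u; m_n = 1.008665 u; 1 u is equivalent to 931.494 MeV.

104.7 MeV

Z = 7, so N = A − Z = 14 − 7 = 7.
Σm = 7·m_p + 7·m_n = 7.050932 + 7.060655 = 14.111587 u
The mass defect is 14.111587 − 13.999234 = 0.112353 u.
Binding energy = Δm·c² = 0.112353 × 931.494 MeV/u = 104.656 MeV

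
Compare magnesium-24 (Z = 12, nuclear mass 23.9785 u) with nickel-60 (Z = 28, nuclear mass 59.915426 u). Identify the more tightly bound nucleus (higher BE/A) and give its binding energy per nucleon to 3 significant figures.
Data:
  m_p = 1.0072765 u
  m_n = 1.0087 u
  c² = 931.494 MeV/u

magnesium-24: Σm = 12(1.0072765) + 12(1.0087) = 24.1917180 u; Δm = 0.2132180 u; E_B = 198.61 MeV; E_B/A = 8.275 MeV
nickel-60: Σm = 28(1.0072765) + 32(1.0087) = 60.4821420 u; Δm = 0.5667160 u; E_B = 527.89 MeV; E_B/A = 8.798 MeV
nickel-60 has the higher binding energy per nucleon, so it is the more tightly bound nucleus.

nickel-60; 8.80 MeV/nucleon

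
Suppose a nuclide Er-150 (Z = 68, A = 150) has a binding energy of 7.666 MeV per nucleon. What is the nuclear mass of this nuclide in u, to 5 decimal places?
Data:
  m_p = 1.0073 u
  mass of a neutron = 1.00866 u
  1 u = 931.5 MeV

149.97206 u

Total binding energy = 150 × 7.666 = 1149.900 MeV
Mass defect = 1149.900 MeV / (931.5 MeV/u) = 1.2344605 u
Constituent mass = 68(1.0073) + 82(1.00866) = 151.20652 u
Nuclear mass = 151.20652 − 1.2344605 = 149.9720595 u ≈ 149.97206 u (to 5 decimal places)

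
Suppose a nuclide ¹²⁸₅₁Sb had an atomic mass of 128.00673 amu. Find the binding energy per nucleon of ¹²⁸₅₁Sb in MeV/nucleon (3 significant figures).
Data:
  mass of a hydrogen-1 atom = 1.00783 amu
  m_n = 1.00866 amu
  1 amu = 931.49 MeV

7.71 MeV/nucleon

Total constituent mass: 51 × 1.00783 + 77 × 1.00866 = 129.06615 amu
Δm = 129.06615 − 128.00673 = 1.05942 amu
E_B = 1.05942 × 931.49 = 986.839 MeV
BE/A = 986.839 MeV / 128 = 7.710 MeV/nucleon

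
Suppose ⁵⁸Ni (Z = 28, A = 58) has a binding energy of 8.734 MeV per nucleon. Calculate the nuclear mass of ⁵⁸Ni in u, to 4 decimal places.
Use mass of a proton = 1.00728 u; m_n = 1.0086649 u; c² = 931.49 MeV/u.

57.9200 u

Total binding energy = 58 × 8.734 = 506.572 MeV
Mass defect = 506.572 MeV / (931.49 MeV/u) = 0.543830 u
Constituent mass = 28(1.00728) + 30(1.0086649) = 58.4637870 u
Nuclear mass = 58.4637870 − 0.543830 = 57.9199570 u ≈ 57.9200 u (to 4 decimal places)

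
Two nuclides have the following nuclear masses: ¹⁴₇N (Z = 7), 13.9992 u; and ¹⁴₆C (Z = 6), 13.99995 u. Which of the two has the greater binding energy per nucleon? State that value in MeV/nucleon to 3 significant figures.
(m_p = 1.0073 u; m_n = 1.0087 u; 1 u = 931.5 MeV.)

¹⁴₇N: Σm = 7(1.0073) + 7(1.0087) = 14.1120 u; Δm = 0.1128 u; E_B = 105.07 MeV; E_B/A = 7.505 MeV
¹⁴₆C: Σm = 6(1.0073) + 8(1.0087) = 14.1134 u; Δm = 0.11345 u; E_B = 105.6787 MeV; E_B/A = 7.548 MeV
¹⁴₆C has the higher binding energy per nucleon, so it is the more tightly bound nucleus.

¹⁴₆C; 7.55 MeV/nucleon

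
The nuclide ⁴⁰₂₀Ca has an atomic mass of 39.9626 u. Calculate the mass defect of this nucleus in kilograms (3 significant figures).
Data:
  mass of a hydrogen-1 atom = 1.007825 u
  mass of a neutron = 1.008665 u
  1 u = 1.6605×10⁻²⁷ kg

Total constituent mass: 20 × 1.007825 + 20 × 1.008665 = 40.329800 u
Δm = 40.329800 − 39.9626 = 0.367200 u
In SI units: 0.367200 u × 1.6605×10⁻²⁷ kg/u = 6.0974e-28 kg

6.10e-28 kg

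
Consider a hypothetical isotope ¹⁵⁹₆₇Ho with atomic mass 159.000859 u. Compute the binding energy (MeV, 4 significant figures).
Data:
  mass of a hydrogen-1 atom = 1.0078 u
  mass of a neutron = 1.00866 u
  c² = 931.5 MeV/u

1228 MeV

Σm = 67·m(¹H) + 92·m_n = 67.5226 + 92.79672 = 160.31932 u
The mass defect is 160.31932 − 159.000859 = 1.318461 u.
E_B = 1.318461 × 931.5 = 1228.15 MeV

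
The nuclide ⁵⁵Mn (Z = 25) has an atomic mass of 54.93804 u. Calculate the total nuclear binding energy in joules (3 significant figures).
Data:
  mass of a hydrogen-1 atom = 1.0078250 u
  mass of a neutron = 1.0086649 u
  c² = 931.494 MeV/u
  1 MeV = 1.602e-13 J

7.72e-11 J

With 25 protons and 30 neutrons (A = 55):
Mass of separated nucleons = 25(1.0078250) + 30(1.0086649) = 25.1956250 + 30.2599470 = 55.4555720 u
The mass defect is 55.4555720 − 54.93804 = 0.5175320 u.
Converting to energy: 0.5175320 u × 931.494 MeV/u = 482.078 MeV
In joules: 482.078 MeV × 1.602e-13 J/MeV = 7.7229e-11 J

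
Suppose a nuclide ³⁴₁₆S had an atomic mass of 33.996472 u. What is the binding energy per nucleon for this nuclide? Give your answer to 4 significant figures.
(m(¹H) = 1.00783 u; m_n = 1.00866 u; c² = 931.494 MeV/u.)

With 16 protons and 18 neutrons (A = 34):
Σm = 16·m(¹H) + 18·m_n = 16.12528 + 18.15588 = 34.28116 u
Mass defect Δm = 34.28116 − 33.996472 = 0.284688 u
E_B = 0.284688 × 931.494 = 265.185 MeV
BE/A = 265.185 MeV / 34 = 7.800 MeV/nucleon

7.800 MeV/nucleon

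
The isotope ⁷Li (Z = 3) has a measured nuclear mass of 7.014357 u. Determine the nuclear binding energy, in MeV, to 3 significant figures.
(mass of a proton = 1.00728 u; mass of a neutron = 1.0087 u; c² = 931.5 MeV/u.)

Mass of separated nucleons = 3(1.00728) + 4(1.0087) = 3.02184 + 4.0348 = 7.05664 u
The mass defect is 7.05664 − 7.014357 = 0.042283 u.
Converting to energy: 0.042283 u × 931.5 MeV/u = 39.3866 MeV

39.4 MeV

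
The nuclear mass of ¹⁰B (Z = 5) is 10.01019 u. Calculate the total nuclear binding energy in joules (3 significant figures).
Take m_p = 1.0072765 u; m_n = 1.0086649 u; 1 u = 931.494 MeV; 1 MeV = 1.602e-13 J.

The nucleus contains 5 protons and 10 − 5 = 5 neutrons.
Mass of separated nucleons = 5(1.0072765) + 5(1.0086649) = 5.0363825 + 5.0433245 = 10.0797070 u
Δm = 10.0797070 − 10.01019 = 0.0695170 u
E_B = 0.0695170 × 931.494 = 64.7547 MeV
In joules: 64.7547 MeV × 1.602e-13 J/MeV = 1.0374e-11 J

1.04e-11 J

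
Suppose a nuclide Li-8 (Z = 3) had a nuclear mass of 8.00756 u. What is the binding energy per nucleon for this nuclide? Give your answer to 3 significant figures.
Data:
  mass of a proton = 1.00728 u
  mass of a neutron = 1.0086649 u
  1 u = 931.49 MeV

The nucleus contains 3 protons and 8 − 3 = 5 neutrons.
Σm = 3·m_p + 5·m_n = 3.02184 + 5.0433245 = 8.0651645 u
The mass defect is 8.0651645 − 8.00756 = 0.0576045 u.
Binding energy = Δm·c² = 0.0576045 × 931.49 MeV/u = 53.6580 MeV
Per nucleon: 53.6580 / 8 = 6.707 MeV

6.71 MeV/nucleon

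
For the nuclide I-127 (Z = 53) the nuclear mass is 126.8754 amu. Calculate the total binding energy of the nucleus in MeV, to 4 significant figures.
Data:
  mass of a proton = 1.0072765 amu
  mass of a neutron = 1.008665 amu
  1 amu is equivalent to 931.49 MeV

Total constituent mass: 53 × 1.0072765 + 74 × 1.008665 = 128.0268645 amu
Mass defect Δm = 128.0268645 − 126.8754 = 1.1514645 amu
Binding energy = Δm·c² = 1.1514645 × 931.49 MeV/amu = 1072.58 MeV

1073 MeV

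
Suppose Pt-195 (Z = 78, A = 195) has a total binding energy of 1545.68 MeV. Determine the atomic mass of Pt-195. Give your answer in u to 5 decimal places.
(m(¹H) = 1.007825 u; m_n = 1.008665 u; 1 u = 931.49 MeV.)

Mass defect = 1545.68 MeV / (931.49 MeV/u) = 1.6593630 u
Constituent mass = 78(1.007825) + 117(1.008665) = 196.624155 u
Atomic mass = 196.624155 − 1.6593630 = 194.9647920 u ≈ 194.96479 u (to 5 decimal places)

194.96479 u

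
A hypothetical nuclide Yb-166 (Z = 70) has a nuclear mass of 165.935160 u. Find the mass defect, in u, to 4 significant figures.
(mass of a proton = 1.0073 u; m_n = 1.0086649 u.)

Mass of separated nucleons = 70(1.0073) + 96(1.0086649) = 70.5110 + 96.8318304 = 167.3428304 u
Mass defect Δm = 167.3428304 − 165.935160 = 1.4076704 u

1.408 u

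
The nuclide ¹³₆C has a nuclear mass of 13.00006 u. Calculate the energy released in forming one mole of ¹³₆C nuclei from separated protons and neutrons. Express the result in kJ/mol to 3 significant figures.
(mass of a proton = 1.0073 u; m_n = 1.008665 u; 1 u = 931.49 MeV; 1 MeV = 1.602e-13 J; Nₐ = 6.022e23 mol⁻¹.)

With 6 protons and 7 neutrons (A = 13):
Σm = 6·m_p + 7·m_n = 6.0438 + 7.060655 = 13.104455 u
Δm = 13.104455 − 13.00006 = 0.104395 u
Converting to energy: 0.104395 u × 931.49 MeV/u = 97.2429 MeV
Per nucleus in joules: 97.2429 MeV × 1.602e-13 J/MeV = 1.5578e-11 J
Per mole: 1.5578e-11 J × 6.022e23 mol⁻¹ = 9.3811e+12 J/mol

9.38e+09 kJ/mol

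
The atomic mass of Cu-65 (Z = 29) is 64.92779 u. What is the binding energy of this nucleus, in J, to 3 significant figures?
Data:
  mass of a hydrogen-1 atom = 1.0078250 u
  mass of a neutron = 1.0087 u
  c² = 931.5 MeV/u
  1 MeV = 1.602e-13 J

9.14e-11 J

Mass of separated nucleons = 29(1.0078250) + 36(1.0087) = 29.2269250 + 36.3132 = 65.5401250 u
Mass defect Δm = 65.5401250 − 64.92779 = 0.6123350 u
Converting to energy: 0.6123350 u × 931.5 MeV/u = 570.390 MeV
In joules: 570.390 MeV × 1.602e-13 J/MeV = 9.1376e-11 J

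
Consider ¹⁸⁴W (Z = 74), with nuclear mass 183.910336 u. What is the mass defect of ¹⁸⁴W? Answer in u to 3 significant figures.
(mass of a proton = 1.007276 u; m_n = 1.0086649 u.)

With 74 protons and 110 neutrons (A = 184):
Total constituent mass: 74 × 1.007276 + 110 × 1.0086649 = 185.4915630 u
The mass defect is 185.4915630 − 183.910336 = 1.5812270 u.

1.58 u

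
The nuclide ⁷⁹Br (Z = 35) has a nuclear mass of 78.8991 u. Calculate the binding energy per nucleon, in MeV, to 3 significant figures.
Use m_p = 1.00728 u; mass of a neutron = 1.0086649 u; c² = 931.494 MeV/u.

8.69 MeV/nucleon

Σm = 35·m_p + 44·m_n = 35.25480 + 44.3812556 = 79.6360556 u
The mass defect is 79.6360556 − 78.8991 = 0.7369556 u.
Binding energy = Δm·c² = 0.7369556 × 931.494 MeV/u = 686.470 MeV
BE/A = 686.470 MeV / 79 = 8.689 MeV/nucleon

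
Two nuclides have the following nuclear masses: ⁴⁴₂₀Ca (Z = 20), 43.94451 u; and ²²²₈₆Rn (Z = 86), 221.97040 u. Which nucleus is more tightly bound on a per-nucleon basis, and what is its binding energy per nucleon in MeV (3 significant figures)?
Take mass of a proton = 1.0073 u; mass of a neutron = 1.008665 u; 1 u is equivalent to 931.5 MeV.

⁴⁴₂₀Ca: Σm = 20(1.0073) + 24(1.008665) = 44.353960 u; Δm = 0.409450 u; E_B = 381.40 MeV; E_B/A = 8.668 MeV
²²²₈₆Rn: Σm = 86(1.0073) + 136(1.008665) = 223.806240 u; Δm = 1.835840 u; E_B = 1710.1 MeV; E_B/A = 7.703 MeV
⁴⁴₂₀Ca has the higher binding energy per nucleon, so it is the more tightly bound nucleus.

⁴⁴₂₀Ca; 8.67 MeV/nucleon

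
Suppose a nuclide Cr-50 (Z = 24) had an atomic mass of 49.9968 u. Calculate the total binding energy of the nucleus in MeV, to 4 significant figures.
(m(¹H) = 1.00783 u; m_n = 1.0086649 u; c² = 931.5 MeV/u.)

With 24 protons and 26 neutrons (A = 50):
Mass of separated nucleons = 24(1.00783) + 26(1.0086649) = 24.18792 + 26.2252874 = 50.4132074 u
The mass defect is 50.4132074 − 49.9968 = 0.4164074 u.
Binding energy = Δm·c² = 0.4164074 × 931.5 MeV/u = 387.883 MeV

387.9 MeV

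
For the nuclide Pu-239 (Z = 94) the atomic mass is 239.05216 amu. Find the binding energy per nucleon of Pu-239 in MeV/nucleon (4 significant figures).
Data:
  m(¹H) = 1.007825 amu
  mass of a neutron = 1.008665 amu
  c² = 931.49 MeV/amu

Σm = 94·m(¹H) + 145·m_n = 94.735550 + 146.256425 = 240.991975 amu
Mass defect Δm = 240.991975 − 239.05216 = 1.939815 amu
Binding energy = Δm·c² = 1.939815 × 931.49 MeV/amu = 1806.92 MeV
Per nucleon: 1806.92 / 239 = 7.560 MeV

7.560 MeV/nucleon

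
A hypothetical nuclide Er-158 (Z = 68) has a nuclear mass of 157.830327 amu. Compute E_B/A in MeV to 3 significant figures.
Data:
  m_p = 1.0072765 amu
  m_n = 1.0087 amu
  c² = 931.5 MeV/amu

Σm = 68·m_p + 90·m_n = 68.4948020 + 90.7830 = 159.2778020 amu
Mass defect Δm = 159.2778020 − 157.830327 = 1.4474750 amu
E_B = 1.4474750 × 931.5 = 1348.32 MeV
Dividing by A = 158 gives 8.534 MeV per nucleon.

8.53 MeV/nucleon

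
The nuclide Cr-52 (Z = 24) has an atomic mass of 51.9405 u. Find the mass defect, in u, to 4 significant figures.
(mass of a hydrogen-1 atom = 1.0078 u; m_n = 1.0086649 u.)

0.4893 u

Z = 24, so N = A − Z = 52 − 24 = 28.
Total constituent mass: 24 × 1.0078 + 28 × 1.0086649 = 52.4298172 u
The mass defect is 52.4298172 − 51.9405 = 0.4893172 u.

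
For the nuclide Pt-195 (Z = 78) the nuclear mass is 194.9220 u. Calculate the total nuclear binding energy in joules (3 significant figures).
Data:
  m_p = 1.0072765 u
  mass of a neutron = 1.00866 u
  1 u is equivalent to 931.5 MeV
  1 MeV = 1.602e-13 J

With 78 protons and 117 neutrons (A = 195):
Total constituent mass: 78 × 1.0072765 + 117 × 1.00866 = 196.5807870 u
Δm = 196.5807870 − 194.9220 = 1.6587870 u
E_B = 1.6587870 × 931.5 = 1545.16 MeV
In joules: 1545.16 MeV × 1.602e-13 J/MeV = 2.4753e-10 J

2.48e-10 J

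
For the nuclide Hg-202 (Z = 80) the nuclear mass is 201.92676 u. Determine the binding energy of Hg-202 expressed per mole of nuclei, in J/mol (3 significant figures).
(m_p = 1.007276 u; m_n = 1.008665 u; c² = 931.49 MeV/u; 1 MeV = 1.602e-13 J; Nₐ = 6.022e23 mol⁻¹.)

With 80 protons and 122 neutrons (A = 202):
Total constituent mass: 80 × 1.007276 + 122 × 1.008665 = 203.639210 u
The mass defect is 203.639210 − 201.92676 = 1.712450 u.
Converting to energy: 1.712450 u × 931.49 MeV/u = 1595.13 MeV
Per nucleus in joules: 1595.13 MeV × 1.602e-13 J/MeV = 2.5554e-10 J
Per mole: 2.5554e-10 J × 6.022e23 mol⁻¹ = 1.5389e+14 J/mol

1.54e+14 J/mol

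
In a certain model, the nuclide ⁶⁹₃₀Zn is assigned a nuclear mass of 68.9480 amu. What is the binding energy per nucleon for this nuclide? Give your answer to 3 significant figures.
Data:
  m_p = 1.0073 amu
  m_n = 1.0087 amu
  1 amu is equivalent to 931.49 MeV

Σm = 30·m_p + 39·m_n = 30.2190 + 39.3393 = 69.5583 amu
Δm = 69.5583 − 68.9480 = 0.6103 amu
Converting to energy: 0.6103 amu × 931.49 MeV/amu = 568.488 MeV
Per nucleon: 568.488 / 69 = 8.239 MeV

8.24 MeV/nucleon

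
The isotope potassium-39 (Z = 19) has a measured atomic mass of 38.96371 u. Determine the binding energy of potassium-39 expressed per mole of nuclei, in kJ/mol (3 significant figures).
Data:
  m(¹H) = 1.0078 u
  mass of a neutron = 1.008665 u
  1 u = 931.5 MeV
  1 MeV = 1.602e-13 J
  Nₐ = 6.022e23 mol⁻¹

The nucleus contains 19 protons and 39 − 19 = 20 neutrons.
Mass of separated nucleons = 19(1.0078) + 20(1.008665) = 19.1482 + 20.173300 = 39.321500 u
Δm = 39.321500 − 38.96371 = 0.357790 u
Converting to energy: 0.357790 u × 931.5 MeV/u = 333.281 MeV
Per nucleus in joules: 333.281 MeV × 1.602e-13 J/MeV = 5.3392e-11 J
Per mole: 5.3392e-11 J × 6.022e23 mol⁻¹ = 3.2153e+13 J/mol

3.22e+10 kJ/mol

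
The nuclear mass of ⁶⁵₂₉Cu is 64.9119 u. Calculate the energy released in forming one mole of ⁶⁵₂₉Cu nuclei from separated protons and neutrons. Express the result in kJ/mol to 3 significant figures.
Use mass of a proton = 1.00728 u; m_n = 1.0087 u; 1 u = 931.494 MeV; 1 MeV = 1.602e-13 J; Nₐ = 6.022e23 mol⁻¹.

With 29 protons and 36 neutrons (A = 65):
Mass of separated nucleons = 29(1.00728) + 36(1.0087) = 29.21112 + 36.3132 = 65.52432 u
Mass defect Δm = 65.52432 − 64.9119 = 0.61242 u
E_B = 0.61242 × 931.494 = 570.466 MeV
Per nucleus in joules: 570.466 MeV × 1.602e-13 J/MeV = 9.1389e-11 J
Per mole: 9.1389e-11 J × 6.022e23 mol⁻¹ = 5.5034e+13 J/mol

5.50e+10 kJ/mol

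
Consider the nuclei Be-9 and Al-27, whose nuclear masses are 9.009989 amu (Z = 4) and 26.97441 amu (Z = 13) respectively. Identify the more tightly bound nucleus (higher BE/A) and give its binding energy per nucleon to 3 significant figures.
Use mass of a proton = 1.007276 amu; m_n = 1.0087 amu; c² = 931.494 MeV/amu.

Be-9: Σm = 4(1.007276) + 5(1.0087) = 9.072604 amu; Δm = 0.062615 amu; E_B = 58.325 MeV; E_B/A = 6.481 MeV
Al-27: Σm = 13(1.007276) + 14(1.0087) = 27.216388 amu; Δm = 0.241978 amu; E_B = 225.40 MeV; E_B/A = 8.348 MeV
Al-27 has the higher binding energy per nucleon, so it is the more tightly bound nucleus.

Al-27; 8.35 MeV/nucleon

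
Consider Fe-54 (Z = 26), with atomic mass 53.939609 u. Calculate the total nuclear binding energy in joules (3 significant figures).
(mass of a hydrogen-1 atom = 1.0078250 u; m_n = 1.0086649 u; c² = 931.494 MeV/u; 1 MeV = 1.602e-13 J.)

7.56e-11 J

Mass of separated nucleons = 26(1.0078250) + 28(1.0086649) = 26.2034500 + 28.2426172 = 54.4460672 u
The mass defect is 54.4460672 − 53.939609 = 0.5064582 u.
E_B = 0.5064582 × 931.494 = 471.763 MeV
In joules: 471.763 MeV × 1.602e-13 J/MeV = 7.5576e-11 J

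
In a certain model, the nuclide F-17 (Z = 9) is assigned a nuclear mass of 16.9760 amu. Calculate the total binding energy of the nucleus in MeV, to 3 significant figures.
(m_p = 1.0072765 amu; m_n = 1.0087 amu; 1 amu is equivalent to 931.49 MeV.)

Σm = 9·m_p + 8·m_n = 9.0654885 + 8.0696 = 17.1350885 amu
Δm = 17.1350885 − 16.9760 = 0.1590885 amu
E_B = 0.1590885 × 931.49 = 148.189 MeV

148 MeV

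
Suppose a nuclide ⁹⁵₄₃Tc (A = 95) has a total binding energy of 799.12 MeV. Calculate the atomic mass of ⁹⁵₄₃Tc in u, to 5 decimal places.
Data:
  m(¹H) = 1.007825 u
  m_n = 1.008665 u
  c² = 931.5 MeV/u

94.92917 u

Mass defect = 799.12 MeV / (931.5 MeV/u) = 0.8578851 u
Constituent mass = 43(1.007825) + 52(1.008665) = 95.787055 u
Atomic mass = 95.787055 − 0.8578851 = 94.9291699 u ≈ 94.92917 u (to 5 decimal places)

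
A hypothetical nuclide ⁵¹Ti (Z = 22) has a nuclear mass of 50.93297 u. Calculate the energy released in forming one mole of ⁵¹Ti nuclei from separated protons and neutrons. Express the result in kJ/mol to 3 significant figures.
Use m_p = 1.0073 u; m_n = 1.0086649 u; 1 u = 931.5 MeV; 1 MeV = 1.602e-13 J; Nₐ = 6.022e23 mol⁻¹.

With 22 protons and 29 neutrons (A = 51):
Σm = 22·m_p + 29·m_n = 22.1606 + 29.2512821 = 51.4118821 u
Mass defect Δm = 51.4118821 − 50.93297 = 0.4789121 u
Converting to energy: 0.4789121 u × 931.5 MeV/u = 446.107 MeV
Per nucleus in joules: 446.107 MeV × 1.602e-13 J/MeV = 7.1466e-11 J
Per mole: 7.1466e-11 J × 6.022e23 mol⁻¹ = 4.3037e+13 J/mol

4.30e+10 kJ/mol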